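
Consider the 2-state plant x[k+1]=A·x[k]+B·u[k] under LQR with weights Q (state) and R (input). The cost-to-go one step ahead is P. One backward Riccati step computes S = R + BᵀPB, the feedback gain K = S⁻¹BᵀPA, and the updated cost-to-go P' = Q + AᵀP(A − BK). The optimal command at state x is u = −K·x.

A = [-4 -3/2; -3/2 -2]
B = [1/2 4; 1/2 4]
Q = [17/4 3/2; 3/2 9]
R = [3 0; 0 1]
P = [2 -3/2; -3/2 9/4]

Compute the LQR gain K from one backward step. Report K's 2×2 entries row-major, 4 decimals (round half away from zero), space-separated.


-0.0247 -0.0178 -0.5923 -0.4265

BᵀP = [0.2500 0.3750; 2.0000 3.0000]
S = R + BᵀPB = [3 0; 0 1] + [0.3125 2.5000; 2.5000 20.0000] = [3.3125 2.5000; 2.5000 21.0000]
BᵀPA = [-1.5625 -1.1250; -12.5000 -9.0000]
K = S⁻¹·BᵀPA = [-0.0247 -0.0178; -0.5923 -0.4265]
A−BK = [-1.6185 0.2147; 0.8815 -0.2853]
AᵀP(A−BK) = [11.6202 -1.9835; -1.9835 0.6419]
P' = Q + AᵀP(A−BK) = [15.8702 -0.4835; -0.4835 9.6419]
tr(P') = 25.5121


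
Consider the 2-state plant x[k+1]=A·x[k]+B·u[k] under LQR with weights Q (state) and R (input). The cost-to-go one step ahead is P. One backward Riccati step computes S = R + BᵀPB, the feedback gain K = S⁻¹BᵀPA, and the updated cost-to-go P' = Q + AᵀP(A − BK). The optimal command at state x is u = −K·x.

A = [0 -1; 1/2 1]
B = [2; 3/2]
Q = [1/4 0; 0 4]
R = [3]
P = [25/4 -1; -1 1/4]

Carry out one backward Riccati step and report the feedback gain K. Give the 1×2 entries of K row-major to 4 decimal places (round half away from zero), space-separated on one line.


-0.0360 -0.5596

BᵀP = [11.0000 -1.6250]
S = R + BᵀPB = [3] + [19.5625] = [22.5625]
BᵀPA = [-0.8125 -12.6250]
K = S⁻¹·BᵀPA = [-0.0360 -0.5596]
A−BK = [0.0720 0.1191; 0.5540 1.8393]
AᵀP(A−BK) = [0.0332 0.1704; 0.1704 1.4356]
P' = Q + AᵀP(A−BK) = [0.2832 0.1704; 0.1704 5.4356]
tr(P') = 5.7188


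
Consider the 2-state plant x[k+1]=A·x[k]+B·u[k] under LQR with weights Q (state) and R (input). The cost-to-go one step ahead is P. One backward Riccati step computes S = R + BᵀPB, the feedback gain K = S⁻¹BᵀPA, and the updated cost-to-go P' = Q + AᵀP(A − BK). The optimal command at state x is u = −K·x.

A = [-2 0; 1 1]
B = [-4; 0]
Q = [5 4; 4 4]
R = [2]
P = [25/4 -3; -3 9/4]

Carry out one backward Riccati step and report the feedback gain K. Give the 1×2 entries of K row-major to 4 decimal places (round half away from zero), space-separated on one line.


0.6078 0.1176

BᵀP = [-25.0000 12.0000]
S = R + BᵀPB = [2] + [100.0000] = [102.0000]
BᵀPA = [62.0000 12.0000]
K = S⁻¹·BᵀPA = [0.6078 0.1176]
A−BK = [0.4314 0.4706; 1.0000 1.0000]
AᵀP(A−BK) = [1.5637 0.9559; 0.9559 0.8382]
P' = Q + AᵀP(A−BK) = [6.5637 4.9559; 4.9559 4.8382]
tr(P') = 11.4020


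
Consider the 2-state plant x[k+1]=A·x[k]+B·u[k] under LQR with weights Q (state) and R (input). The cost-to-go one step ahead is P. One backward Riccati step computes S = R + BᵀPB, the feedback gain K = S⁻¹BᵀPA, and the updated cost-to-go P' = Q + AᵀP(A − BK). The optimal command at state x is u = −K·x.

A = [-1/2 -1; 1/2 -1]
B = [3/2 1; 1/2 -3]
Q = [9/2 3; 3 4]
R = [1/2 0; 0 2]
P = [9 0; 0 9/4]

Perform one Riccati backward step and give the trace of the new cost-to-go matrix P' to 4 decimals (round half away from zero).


8.9742

BᵀP = [13.5000 1.1250; 9.0000 -6.7500]
S = R + BᵀPB = [1/2 0; 0 2] + [20.8125 10.1250; 10.1250 29.2500] = [21.3125 10.1250; 10.1250 31.2500]
BᵀPA = [-6.1875 -14.6250; -7.8750 -2.2500]
K = S⁻¹·BᵀPA = [-0.2016 -0.7706; -0.1867 0.1777]
A−BK = [-0.0109 -0.0217; 0.0408 -0.0816]
AᵀP(A−BK) = [0.0948 0.0060; 0.0060 0.3793]
P' = Q + AᵀP(A−BK) = [4.5948 3.0060; 3.0060 4.3793]
tr(P') = 8.9742


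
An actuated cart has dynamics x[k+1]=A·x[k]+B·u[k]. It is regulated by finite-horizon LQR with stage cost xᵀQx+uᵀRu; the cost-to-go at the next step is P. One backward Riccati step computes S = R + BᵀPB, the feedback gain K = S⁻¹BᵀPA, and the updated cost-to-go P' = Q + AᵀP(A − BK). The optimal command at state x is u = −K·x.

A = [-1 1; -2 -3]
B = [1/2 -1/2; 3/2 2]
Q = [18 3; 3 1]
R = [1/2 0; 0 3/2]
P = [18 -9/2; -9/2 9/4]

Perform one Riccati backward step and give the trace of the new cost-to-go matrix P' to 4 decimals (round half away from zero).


BᵀP = [2.2500 1.1250; -18.0000 6.7500]
S = R + BᵀPB = [1/2 0; 0 3/2] + [2.8125 1.1250; 1.1250 22.5000] = [3.3125 1.1250; 1.1250 24.0000]
BᵀPA = [-4.5000 -1.1250; 4.5000 -38.2500]
K = S⁻¹·BᵀPA = [-1.4452 0.2049; 0.2552 -1.6034]
A−BK = [-0.1498 0.0959; -0.3427 -0.1007]
AᵀP(A−BK) = [1.3481 -0.8628; -0.8628 4.1522]
P' = Q + AᵀP(A−BK) = [19.3481 2.1372; 2.1372 5.1522]
tr(P') = 24.5003

24.5003


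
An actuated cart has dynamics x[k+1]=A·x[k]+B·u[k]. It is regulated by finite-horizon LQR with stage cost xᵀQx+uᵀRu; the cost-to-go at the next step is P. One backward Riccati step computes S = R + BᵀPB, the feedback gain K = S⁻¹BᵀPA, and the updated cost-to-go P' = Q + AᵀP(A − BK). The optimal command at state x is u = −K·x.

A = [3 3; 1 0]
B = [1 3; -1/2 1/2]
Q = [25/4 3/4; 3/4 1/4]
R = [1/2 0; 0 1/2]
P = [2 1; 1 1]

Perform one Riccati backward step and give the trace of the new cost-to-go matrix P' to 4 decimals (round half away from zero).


7.6129

BᵀP = [1.5000 0.5000; 6.5000 3.5000]
S = R + BᵀPB = [1/2 0; 0 1/2] + [1.2500 4.7500; 4.7500 21.2500] = [1.7500 4.7500; 4.7500 21.7500]
BᵀPA = [5.0000 4.5000; 23.0000 19.5000]
K = S⁻¹·BᵀPA = [-0.0323 0.3387; 1.0645 0.8226]
A−BK = [-0.1613 0.1935; 0.4516 -0.2419]
AᵀP(A−BK) = [0.6774 0.3871; 0.3871 0.4355]
P' = Q + AᵀP(A−BK) = [6.9274 1.1371; 1.1371 0.6855]
tr(P') = 7.6129


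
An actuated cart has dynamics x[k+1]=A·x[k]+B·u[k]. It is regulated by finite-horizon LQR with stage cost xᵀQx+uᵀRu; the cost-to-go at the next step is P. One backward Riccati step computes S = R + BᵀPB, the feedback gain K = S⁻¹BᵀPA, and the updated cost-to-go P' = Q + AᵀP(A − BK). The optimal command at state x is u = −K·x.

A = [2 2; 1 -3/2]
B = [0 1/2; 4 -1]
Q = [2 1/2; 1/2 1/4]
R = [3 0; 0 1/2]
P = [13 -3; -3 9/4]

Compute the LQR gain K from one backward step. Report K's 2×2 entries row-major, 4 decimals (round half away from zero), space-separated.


BᵀP = [-12.0000 9.0000; 9.5000 -3.7500]
S = R + BᵀPB = [3 0; 0 1/2] + [36.0000 -15.0000; -15.0000 8.5000] = [39.0000 -15.0000; -15.0000 9.0000]
BᵀPA = [-15.0000 -37.5000; 15.2500 24.6250]
K = S⁻¹·BᵀPA = [0.7440 0.2530; 2.9345 3.1577]
A−BK = [0.5327 0.4211; 0.9583 0.6458]
AᵀP(A−BK) = [8.6592 7.2641; 7.2641 6.7898]
P' = Q + AᵀP(A−BK) = [10.6592 7.7641; 7.7641 7.0398]
tr(P') = 17.6990

0.7440 0.2530 2.9345 3.1577


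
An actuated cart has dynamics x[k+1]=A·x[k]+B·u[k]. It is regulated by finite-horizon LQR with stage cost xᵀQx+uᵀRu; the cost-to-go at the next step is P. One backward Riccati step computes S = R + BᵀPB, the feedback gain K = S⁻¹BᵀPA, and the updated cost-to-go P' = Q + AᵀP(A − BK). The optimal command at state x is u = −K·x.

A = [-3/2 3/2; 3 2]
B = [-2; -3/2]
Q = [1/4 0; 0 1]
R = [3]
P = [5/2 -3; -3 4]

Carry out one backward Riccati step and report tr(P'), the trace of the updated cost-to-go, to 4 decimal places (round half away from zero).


73.2188

BᵀP = [-0.5000 0.0000]
S = R + BᵀPB = [3] + [1.0000] = [4.0000]
BᵀPA = [0.7500 -0.7500]
K = S⁻¹·BᵀPA = [0.1875 -0.1875]
A−BK = [-1.1250 1.1250; 3.2813 1.7188]
AᵀP(A−BK) = [68.4844 14.0156; 14.0156 3.4844]
P' = Q + AᵀP(A−BK) = [68.7344 14.0156; 14.0156 4.4844]
tr(P') = 73.2188


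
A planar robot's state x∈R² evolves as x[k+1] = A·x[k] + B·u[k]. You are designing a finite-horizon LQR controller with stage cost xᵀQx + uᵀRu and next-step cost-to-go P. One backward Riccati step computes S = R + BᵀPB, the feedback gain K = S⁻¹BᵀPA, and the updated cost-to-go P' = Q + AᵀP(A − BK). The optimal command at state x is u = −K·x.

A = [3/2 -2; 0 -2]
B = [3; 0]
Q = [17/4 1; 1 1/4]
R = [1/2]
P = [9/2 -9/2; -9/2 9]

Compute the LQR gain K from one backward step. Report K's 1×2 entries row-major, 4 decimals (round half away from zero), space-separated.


BᵀP = [13.5000 -13.5000]
S = R + BᵀPB = [1/2] + [40.5000] = [41.0000]
BᵀPA = [20.2500 0.0000]
K = S⁻¹·BᵀPA = [0.4939 0.0000]
A−BK = [0.0183 -2.0000; 0.0000 -2.0000]
AᵀP(A−BK) = [0.1235 0.0000; 0.0000 18.0000]
P' = Q + AᵀP(A−BK) = [4.3735 1.0000; 1.0000 18.2500]
tr(P') = 22.6235

0.4939 0.0000


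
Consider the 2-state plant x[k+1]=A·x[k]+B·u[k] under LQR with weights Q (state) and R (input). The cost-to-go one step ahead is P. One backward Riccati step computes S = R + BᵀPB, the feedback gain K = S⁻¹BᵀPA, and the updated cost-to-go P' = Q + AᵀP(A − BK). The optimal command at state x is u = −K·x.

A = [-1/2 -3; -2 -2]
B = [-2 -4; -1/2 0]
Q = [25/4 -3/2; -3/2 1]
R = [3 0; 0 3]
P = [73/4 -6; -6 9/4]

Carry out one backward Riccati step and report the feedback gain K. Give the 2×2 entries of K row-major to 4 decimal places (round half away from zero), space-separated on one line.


BᵀP = [-33.5000 10.8750; -73.0000 24.0000]
S = R + BᵀPB = [3 0; 0 3] + [61.5625 134.0000; 134.0000 292.0000] = [64.5625 134.0000; 134.0000 295.0000]
BᵀPA = [-5.0000 78.7500; -11.5000 171.0000]
K = S⁻¹·BᵀPA = [0.0606 0.2911; -0.0665 0.4474]
A−BK = [-0.6448 -0.6281; -1.9697 -1.8545]
AᵀP(A−BK) = [1.1006 0.9760; 0.9760 1.8149]
P' = Q + AᵀP(A−BK) = [7.3506 -0.5240; -0.5240 2.8149]
tr(P') = 10.1656

0.0606 0.2911 -0.0665 0.4474


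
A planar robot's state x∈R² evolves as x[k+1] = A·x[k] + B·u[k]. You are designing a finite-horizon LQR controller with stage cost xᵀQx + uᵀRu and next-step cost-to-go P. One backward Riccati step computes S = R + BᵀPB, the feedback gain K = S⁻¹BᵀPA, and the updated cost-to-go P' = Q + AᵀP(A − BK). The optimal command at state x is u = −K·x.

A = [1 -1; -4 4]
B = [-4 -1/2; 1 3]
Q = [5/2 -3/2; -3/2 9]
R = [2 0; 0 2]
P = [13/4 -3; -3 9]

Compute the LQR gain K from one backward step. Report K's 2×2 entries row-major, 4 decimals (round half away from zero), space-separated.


BᵀP = [-16.0000 21.0000; -10.6250 28.5000]
S = R + BᵀPB = [2 0; 0 2] + [85.0000 71.0000; 71.0000 90.8125] = [87.0000 71.0000; 71.0000 92.8125]
BᵀPA = [-100.0000 100.0000; -124.6250 124.6250]
K = S⁻¹·BᵀPA = [-0.1427 0.1427; -1.2336 1.2336]
A−BK = [-0.1876 0.1876; -0.1565 0.1565]
AᵀP(A−BK) = [3.2429 -3.2429; -3.2429 3.2429]
P' = Q + AᵀP(A−BK) = [5.7429 -4.7429; -4.7429 12.2429]
tr(P') = 17.9858

-0.1427 0.1427 -1.2336 1.2336


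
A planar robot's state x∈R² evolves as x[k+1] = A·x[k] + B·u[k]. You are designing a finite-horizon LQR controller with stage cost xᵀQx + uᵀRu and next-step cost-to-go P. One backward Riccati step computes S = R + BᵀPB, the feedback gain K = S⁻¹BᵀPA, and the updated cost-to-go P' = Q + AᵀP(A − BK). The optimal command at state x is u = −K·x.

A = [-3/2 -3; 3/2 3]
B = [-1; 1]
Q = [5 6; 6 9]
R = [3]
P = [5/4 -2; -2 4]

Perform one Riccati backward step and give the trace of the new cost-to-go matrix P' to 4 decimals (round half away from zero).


BᵀP = [-3.2500 6.0000]
S = R + BᵀPB = [3] + [9.2500] = [12.2500]
BᵀPA = [13.8750 27.7500]
K = S⁻¹·BᵀPA = [1.1327 2.2653]
A−BK = [-0.3673 -0.7347; 0.3673 0.7347]
AᵀP(A−BK) = [5.0969 10.1939; 10.1939 20.3878]
P' = Q + AᵀP(A−BK) = [10.0969 16.1939; 16.1939 29.3878]
tr(P') = 39.4847

39.4847


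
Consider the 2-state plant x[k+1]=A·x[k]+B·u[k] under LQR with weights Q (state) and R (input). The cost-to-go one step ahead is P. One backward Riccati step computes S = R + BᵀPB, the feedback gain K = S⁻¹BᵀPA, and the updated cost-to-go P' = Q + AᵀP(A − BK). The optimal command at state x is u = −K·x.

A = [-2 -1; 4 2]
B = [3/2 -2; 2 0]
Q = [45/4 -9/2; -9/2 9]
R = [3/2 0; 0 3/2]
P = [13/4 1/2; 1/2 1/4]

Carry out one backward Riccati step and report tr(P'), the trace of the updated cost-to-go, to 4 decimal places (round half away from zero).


BᵀP = [5.8750 1.2500; -6.5000 -1.0000]
S = R + BᵀPB = [3/2 0; 0 3/2] + [11.3125 -11.7500; -11.7500 13.0000] = [12.8125 -11.7500; -11.7500 14.5000]
BᵀPA = [-6.7500 -3.3750; 9.0000 4.5000]
K = S⁻¹·BᵀPA = [0.1650 0.0825; 0.7544 0.3772]
A−BK = [-0.7387 -0.3694; 3.6699 1.8350]
AᵀP(A−BK) = [3.3242 1.6621; 1.6621 0.8310]
P' = Q + AᵀP(A−BK) = [14.5742 -2.8379; -2.8379 9.8310]
tr(P') = 24.4052

24.4052


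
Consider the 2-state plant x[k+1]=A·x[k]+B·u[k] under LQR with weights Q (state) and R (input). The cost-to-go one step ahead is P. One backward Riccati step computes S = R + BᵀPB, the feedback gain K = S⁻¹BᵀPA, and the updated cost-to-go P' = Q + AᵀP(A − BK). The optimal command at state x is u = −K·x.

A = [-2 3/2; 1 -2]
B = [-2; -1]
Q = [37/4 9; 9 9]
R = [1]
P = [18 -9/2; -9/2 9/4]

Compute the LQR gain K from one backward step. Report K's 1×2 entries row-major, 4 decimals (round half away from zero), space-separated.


BᵀP = [-31.5000 6.7500]
S = R + BᵀPB = [1] + [56.2500] = [57.2500]
BᵀPA = [69.7500 -60.7500]
K = S⁻¹·BᵀPA = [1.2183 -1.0611]
A−BK = [0.4367 -0.6223; 2.2183 -3.0611]
AᵀP(A−BK) = [7.2707 -9.2358; -9.2358 12.0360]
P' = Q + AᵀP(A−BK) = [16.5207 -0.2358; -0.2358 21.0360]
tr(P') = 37.5568

1.2183 -1.0611


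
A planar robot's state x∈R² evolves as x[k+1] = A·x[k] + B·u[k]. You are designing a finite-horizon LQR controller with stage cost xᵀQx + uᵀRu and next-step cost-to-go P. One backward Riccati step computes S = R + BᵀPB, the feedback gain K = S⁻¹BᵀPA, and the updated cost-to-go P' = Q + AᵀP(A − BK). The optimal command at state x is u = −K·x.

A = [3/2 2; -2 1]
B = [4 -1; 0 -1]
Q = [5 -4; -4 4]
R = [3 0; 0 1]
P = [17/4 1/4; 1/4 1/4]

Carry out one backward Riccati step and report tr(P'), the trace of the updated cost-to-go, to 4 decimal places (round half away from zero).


BᵀP = [17.0000 1.0000; -4.5000 -0.5000]
S = R + BᵀPB = [3 0; 0 1] + [68.0000 -18.0000; -18.0000 5.0000] = [71.0000 -18.0000; -18.0000 6.0000]
BᵀPA = [23.5000 35.0000; -5.7500 -9.5000]
K = S⁻¹·BᵀPA = [0.3676 0.3824; 0.1446 -0.4363]
A−BK = [0.1740 0.0343; -1.8554 0.5637]
AᵀP(A−BK) = [1.2543 0.1311; 0.1311 0.7230]
P' = Q + AᵀP(A−BK) = [6.2543 -3.8689; -3.8689 4.7230]
tr(P') = 10.9773

10.9773


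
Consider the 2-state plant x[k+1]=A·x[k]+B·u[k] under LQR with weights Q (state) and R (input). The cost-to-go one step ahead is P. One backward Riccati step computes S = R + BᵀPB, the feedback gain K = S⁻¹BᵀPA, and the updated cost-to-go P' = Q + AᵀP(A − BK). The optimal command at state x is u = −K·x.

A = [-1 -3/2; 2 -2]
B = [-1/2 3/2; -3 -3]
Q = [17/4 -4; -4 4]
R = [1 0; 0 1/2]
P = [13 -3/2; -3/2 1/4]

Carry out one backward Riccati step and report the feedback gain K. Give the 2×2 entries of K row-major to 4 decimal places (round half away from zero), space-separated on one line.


0.0122 0.5671 -0.6585 -0.6220

BᵀP = [-2.0000 0.0000; 24.0000 -3.0000]
S = R + BᵀPB = [1 0; 0 1/2] + [1.0000 -3.0000; -3.0000 45.0000] = [2.0000 -3.0000; -3.0000 45.5000]
BᵀPA = [2.0000 3.0000; -30.0000 -30.0000]
K = S⁻¹·BᵀPA = [0.0122 0.5671; -0.6585 -0.6220]
A−BK = [-0.0061 -0.2835; 0.0610 -2.1646]
AᵀP(A−BK) = [0.2195 0.2073; 0.2073 0.8902]
P' = Q + AᵀP(A−BK) = [4.4695 -3.7927; -3.7927 4.8902]
tr(P') = 9.3598


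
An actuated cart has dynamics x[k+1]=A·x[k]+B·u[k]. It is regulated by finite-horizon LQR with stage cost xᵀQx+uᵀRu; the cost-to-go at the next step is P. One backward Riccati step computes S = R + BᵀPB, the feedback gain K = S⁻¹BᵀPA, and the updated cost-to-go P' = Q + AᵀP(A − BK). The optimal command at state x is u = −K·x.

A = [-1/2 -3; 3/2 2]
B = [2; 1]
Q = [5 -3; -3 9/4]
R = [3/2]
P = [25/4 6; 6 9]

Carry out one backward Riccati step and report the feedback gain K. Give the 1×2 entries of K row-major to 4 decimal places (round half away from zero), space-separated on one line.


0.3739 -0.2269

BᵀP = [18.5000 21.0000]
S = R + BᵀPB = [3/2] + [58.0000] = [59.5000]
BᵀPA = [22.2500 -13.5000]
K = S⁻¹·BᵀPA = [0.3739 -0.2269]
A−BK = [-1.2479 -2.5462; 1.1261 2.2269]
AᵀP(A−BK) = [4.4921 8.4233; 8.4233 17.1870]
P' = Q + AᵀP(A−BK) = [9.4921 5.4233; 5.4233 19.4370]
tr(P') = 28.9291


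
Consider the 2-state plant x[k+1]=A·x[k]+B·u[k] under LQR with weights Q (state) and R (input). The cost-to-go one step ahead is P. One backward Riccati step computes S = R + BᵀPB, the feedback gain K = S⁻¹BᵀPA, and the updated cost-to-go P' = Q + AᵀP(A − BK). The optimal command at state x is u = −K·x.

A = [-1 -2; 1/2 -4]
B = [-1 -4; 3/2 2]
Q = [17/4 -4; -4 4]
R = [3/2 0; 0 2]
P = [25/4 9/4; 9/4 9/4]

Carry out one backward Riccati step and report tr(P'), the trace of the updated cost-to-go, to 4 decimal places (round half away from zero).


33.1147

BᵀP = [-2.8750 1.1250; -20.5000 -4.5000]
S = R + BᵀPB = [3/2 0; 0 2] + [4.5625 13.7500; 13.7500 73.0000] = [6.0625 13.7500; 13.7500 75.0000]
BᵀPA = [3.4375 1.2500; 18.2500 59.0000]
K = S⁻¹·BᵀPA = [0.0259 -2.7012; 0.2386 1.2819]
A−BK = [-0.0198 0.4264; -0.0160 -2.5120]
AᵀP(A−BK) = [0.1193 0.6409; 0.6409 24.7454]
P' = Q + AᵀP(A−BK) = [4.3693 -3.3591; -3.3591 28.7454]
tr(P') = 33.1147


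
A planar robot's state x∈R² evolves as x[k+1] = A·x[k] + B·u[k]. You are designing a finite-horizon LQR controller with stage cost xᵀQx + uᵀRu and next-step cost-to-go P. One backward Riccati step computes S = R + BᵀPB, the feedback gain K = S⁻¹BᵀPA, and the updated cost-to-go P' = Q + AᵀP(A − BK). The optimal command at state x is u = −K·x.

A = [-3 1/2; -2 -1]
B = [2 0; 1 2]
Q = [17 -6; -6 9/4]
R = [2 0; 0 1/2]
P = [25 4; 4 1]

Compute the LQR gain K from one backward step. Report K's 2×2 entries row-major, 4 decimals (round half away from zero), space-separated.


BᵀP = [54.0000 9.0000; 8.0000 2.0000]
S = R + BᵀPB = [2 0; 0 1/2] + [117.0000 18.0000; 18.0000 4.0000] = [119.0000 18.0000; 18.0000 4.5000]
BᵀPA = [-180.0000 18.0000; -28.0000 2.0000]
K = S⁻¹·BᵀPA = [-1.4468 0.2128; -0.4350 -0.4066]
A−BK = [-0.1064 0.0745; 0.3168 -0.3995]
AᵀP(A−BK) = [4.3948 -0.5875; -0.5875 0.2335]
P' = Q + AᵀP(A−BK) = [21.3948 -6.5875; -6.5875 2.4835]
tr(P') = 23.8783

-1.4468 0.2128 -0.4350 -0.4066


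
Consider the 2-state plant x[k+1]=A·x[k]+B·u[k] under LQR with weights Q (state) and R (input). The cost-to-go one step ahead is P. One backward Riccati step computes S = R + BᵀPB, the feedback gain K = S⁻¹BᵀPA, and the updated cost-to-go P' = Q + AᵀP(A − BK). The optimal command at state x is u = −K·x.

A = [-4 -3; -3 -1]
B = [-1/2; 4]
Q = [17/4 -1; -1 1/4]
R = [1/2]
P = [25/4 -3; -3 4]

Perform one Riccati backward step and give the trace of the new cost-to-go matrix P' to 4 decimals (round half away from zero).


99.9764

BᵀP = [-15.1250 17.5000]
S = R + BᵀPB = [1/2] + [77.5625] = [78.0625]
BᵀPA = [8.0000 27.8750]
K = S⁻¹·BᵀPA = [0.1025 0.3571]
A−BK = [-3.9488 -2.8215; -3.4099 -2.4283]
AᵀP(A−BK) = [63.1801 45.1433; 45.1433 32.2962]
P' = Q + AᵀP(A−BK) = [67.4301 44.1433; 44.1433 32.5462]
tr(P') = 99.9764


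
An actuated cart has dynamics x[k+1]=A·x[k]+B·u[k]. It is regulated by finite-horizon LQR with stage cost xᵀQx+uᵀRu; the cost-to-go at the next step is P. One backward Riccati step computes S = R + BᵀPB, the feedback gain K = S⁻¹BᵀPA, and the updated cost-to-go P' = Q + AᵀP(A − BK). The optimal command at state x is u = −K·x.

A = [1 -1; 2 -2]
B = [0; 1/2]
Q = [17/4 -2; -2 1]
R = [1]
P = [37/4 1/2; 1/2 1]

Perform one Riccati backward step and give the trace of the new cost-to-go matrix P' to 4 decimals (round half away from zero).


BᵀP = [0.2500 0.5000]
S = R + BᵀPB = [1] + [0.2500] = [1.2500]
BᵀPA = [1.2500 -1.2500]
K = S⁻¹·BᵀPA = [1.0000 -1.0000]
A−BK = [1.0000 -1.0000; 1.5000 -1.5000]
AᵀP(A−BK) = [14.0000 -14.0000; -14.0000 14.0000]
P' = Q + AᵀP(A−BK) = [18.2500 -16.0000; -16.0000 15.0000]
tr(P') = 33.2500

33.2500


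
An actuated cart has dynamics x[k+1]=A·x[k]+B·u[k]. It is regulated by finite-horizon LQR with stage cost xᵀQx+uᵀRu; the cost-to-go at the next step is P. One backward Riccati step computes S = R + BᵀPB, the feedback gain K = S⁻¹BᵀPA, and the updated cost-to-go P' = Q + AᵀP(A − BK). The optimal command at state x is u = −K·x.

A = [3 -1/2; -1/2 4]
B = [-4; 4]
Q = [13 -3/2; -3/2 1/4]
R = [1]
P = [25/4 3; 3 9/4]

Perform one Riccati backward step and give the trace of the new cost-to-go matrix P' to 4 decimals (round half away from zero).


51.5884

BᵀP = [-13.0000 -3.0000]
S = R + BᵀPB = [1] + [40.0000] = [41.0000]
BᵀPA = [-37.5000 -5.5000]
K = S⁻¹·BᵀPA = [-0.9146 -0.1341]
A−BK = [-0.6585 -1.0366; 3.1585 4.5366]
AᵀP(A−BK) = [13.5137 17.8445; 17.8445 24.8247]
P' = Q + AᵀP(A−BK) = [26.5137 16.3445; 16.3445 25.0747]
tr(P') = 51.5884


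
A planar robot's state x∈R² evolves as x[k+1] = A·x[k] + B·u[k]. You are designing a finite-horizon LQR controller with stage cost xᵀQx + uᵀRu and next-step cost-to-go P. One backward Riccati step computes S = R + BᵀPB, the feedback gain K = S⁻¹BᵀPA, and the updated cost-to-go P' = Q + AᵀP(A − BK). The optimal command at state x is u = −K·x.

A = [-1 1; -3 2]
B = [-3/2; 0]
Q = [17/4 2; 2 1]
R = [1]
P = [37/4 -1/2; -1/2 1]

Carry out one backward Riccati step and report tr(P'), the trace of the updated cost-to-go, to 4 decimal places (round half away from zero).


BᵀP = [-13.8750 0.7500]
S = R + BᵀPB = [1] + [20.8125] = [21.8125]
BᵀPA = [11.6250 -12.3750]
K = S⁻¹·BᵀPA = [0.5330 -0.5673]
A−BK = [-0.2006 0.1490; -3.0000 2.0000]
AᵀP(A−BK) = [9.0544 -6.1547; -6.1547 4.2292]
P' = Q + AᵀP(A−BK) = [13.3044 -4.1547; -4.1547 5.2292]
tr(P') = 18.5337

18.5337


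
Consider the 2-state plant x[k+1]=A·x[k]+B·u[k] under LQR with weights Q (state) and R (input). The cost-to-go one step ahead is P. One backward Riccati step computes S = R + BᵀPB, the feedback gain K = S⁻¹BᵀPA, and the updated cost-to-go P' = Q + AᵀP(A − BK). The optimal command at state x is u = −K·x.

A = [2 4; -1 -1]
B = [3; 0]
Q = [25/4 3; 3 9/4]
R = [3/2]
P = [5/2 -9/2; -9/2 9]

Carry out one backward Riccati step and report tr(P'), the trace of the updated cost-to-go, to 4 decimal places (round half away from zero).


17.8125

BᵀP = [7.5000 -13.5000]
S = R + BᵀPB = [3/2] + [22.5000] = [24.0000]
BᵀPA = [28.5000 43.5000]
K = S⁻¹·BᵀPA = [1.1875 1.8125]
A−BK = [-1.5625 -1.4375; -1.0000 -1.0000]
AᵀP(A−BK) = [3.1563 4.3438; 4.3438 6.1563]
P' = Q + AᵀP(A−BK) = [9.4063 7.3438; 7.3438 8.4063]
tr(P') = 17.8125


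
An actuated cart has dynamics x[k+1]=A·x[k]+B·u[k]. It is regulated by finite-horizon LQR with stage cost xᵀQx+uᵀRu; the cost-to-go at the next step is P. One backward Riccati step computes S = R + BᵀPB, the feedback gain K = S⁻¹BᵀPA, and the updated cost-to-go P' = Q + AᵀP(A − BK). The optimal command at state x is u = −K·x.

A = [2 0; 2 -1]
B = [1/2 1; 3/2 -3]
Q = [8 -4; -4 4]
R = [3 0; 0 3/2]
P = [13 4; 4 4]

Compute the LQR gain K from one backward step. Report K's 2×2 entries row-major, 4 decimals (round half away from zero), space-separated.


2.1480 -0.2785 0.4038 0.1810

BᵀP = [12.5000 8.0000; 1.0000 -8.0000]
S = R + BᵀPB = [3 0; 0 3/2] + [18.2500 -11.5000; -11.5000 25.0000] = [21.2500 -11.5000; -11.5000 26.5000]
BᵀPA = [41.0000 -8.0000; -14.0000 8.0000]
K = S⁻¹·BᵀPA = [2.1480 -0.2785; 0.4038 0.1810]
A−BK = [0.5222 -0.0418; -0.0104 -0.0392]
AᵀP(A−BK) = [17.5875 -2.0470; -2.0470 0.3238]
P' = Q + AᵀP(A−BK) = [25.5875 -6.0470; -6.0470 4.3238]
tr(P') = 29.9112


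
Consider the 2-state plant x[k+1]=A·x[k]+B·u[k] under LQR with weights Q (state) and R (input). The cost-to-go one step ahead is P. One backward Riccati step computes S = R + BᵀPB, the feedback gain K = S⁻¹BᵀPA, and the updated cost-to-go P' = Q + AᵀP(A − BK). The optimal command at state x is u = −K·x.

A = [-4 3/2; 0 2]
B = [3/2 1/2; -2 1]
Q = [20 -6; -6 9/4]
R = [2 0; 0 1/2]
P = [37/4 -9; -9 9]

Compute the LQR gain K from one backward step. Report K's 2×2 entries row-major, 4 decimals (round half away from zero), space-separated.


-1.1486 -0.0637 -0.1332 0.5144

BᵀP = [31.8750 -31.5000; -4.3750 4.5000]
S = R + BᵀPB = [2 0; 0 1/2] + [110.8125 -15.5625; -15.5625 2.3125] = [112.8125 -15.5625; -15.5625 2.8125]
BᵀPA = [-127.5000 -15.1875; 17.5000 2.4375]
K = S⁻¹·BᵀPA = [-1.1486 -0.0637; -0.1332 0.5144]
A−BK = [-2.2106 1.3383; -2.1640 1.3583]
AᵀP(A−BK) = [3.8885 -0.6192; -0.6192 0.5918]
P' = Q + AᵀP(A−BK) = [23.8885 -6.6192; -6.6192 2.8418]
tr(P') = 26.7302


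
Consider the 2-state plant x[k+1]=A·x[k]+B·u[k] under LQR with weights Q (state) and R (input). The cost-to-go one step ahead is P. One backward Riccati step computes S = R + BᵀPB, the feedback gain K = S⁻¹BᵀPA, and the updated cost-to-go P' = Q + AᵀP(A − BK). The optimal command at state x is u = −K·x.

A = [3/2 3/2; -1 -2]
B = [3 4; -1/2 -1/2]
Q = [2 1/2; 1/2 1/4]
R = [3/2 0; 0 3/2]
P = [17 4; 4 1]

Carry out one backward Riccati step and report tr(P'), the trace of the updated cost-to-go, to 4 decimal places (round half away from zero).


BᵀP = [49.0000 11.5000; 66.0000 15.5000]
S = R + BᵀPB = [3/2 0; 0 3/2] + [141.2500 190.2500; 190.2500 256.2500] = [142.7500 190.2500; 190.2500 257.7500]
BᵀPA = [62.0000 50.5000; 83.5000 68.0000]
K = S⁻¹·BᵀPA = [0.1580 0.1326; 0.2073 0.1660]
A−BK = [0.1967 0.4384; -0.8173 -1.8507]
AᵀP(A−BK) = [0.1415 0.1722; 0.1722 0.2693]
P' = Q + AᵀP(A−BK) = [2.1415 0.6722; 0.6722 0.5193]
tr(P') = 2.6609

2.6609


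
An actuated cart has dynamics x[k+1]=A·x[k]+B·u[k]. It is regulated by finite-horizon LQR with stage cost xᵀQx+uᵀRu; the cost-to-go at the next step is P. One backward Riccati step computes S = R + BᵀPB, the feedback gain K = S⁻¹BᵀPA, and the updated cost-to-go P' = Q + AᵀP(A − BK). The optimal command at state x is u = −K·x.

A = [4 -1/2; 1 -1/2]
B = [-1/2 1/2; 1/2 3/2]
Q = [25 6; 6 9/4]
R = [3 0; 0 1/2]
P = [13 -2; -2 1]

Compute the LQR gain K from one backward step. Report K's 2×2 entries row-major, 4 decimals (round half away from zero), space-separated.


BᵀP = [-7.5000 1.5000; 3.5000 0.5000]
S = R + BᵀPB = [3 0; 0 1/2] + [4.5000 -1.5000; -1.5000 2.5000] = [7.5000 -1.5000; -1.5000 3.0000]
BᵀPA = [-28.5000 3.0000; 14.5000 -2.0000]
K = S⁻¹·BᵀPA = [-3.1481 0.2963; 3.2593 -0.5185]
A−BK = [0.7963 -0.0926; -2.3148 0.1296]
AᵀP(A−BK) = [56.0185 -5.5370; -5.5370 0.5741]
P' = Q + AᵀP(A−BK) = [81.0185 0.4630; 0.4630 2.8241]
tr(P') = 83.8426

-3.1481 0.2963 3.2593 -0.5185


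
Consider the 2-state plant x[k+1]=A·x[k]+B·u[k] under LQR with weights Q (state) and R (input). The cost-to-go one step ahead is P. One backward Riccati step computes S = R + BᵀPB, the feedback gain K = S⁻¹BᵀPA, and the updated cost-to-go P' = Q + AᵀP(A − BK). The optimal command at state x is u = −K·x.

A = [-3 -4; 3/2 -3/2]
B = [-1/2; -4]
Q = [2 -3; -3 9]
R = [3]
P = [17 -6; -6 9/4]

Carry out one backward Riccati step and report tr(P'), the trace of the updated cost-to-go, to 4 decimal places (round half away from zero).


BᵀP = [15.5000 -6.0000]
S = R + BᵀPB = [3] + [16.2500] = [19.2500]
BᵀPA = [-55.5000 -53.0000]
K = S⁻¹·BᵀPA = [-2.8831 -2.7532]
A−BK = [-4.4416 -5.3766; -10.0325 -12.5130]
AᵀP(A−BK) = [52.0495 55.1323; 55.1323 59.1404]
P' = Q + AᵀP(A−BK) = [54.0495 52.1323; 52.1323 68.1404]
tr(P') = 122.1899

122.1899


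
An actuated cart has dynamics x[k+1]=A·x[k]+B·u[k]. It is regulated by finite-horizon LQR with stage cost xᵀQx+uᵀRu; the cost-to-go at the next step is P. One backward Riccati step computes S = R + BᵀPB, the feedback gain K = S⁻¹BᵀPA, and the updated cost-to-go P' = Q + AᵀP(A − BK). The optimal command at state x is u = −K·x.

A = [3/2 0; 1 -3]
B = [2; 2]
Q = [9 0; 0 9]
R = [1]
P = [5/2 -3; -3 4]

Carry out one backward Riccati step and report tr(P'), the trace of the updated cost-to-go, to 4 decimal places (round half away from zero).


BᵀP = [-1.0000 2.0000]
S = R + BᵀPB = [1] + [2.0000] = [3.0000]
BᵀPA = [0.5000 -6.0000]
K = S⁻¹·BᵀPA = [0.1667 -2.0000]
A−BK = [1.1667 4.0000; 0.6667 1.0000]
AᵀP(A−BK) = [0.5417 2.5000; 2.5000 24.0000]
P' = Q + AᵀP(A−BK) = [9.5417 2.5000; 2.5000 33.0000]
tr(P') = 42.5417

42.5417


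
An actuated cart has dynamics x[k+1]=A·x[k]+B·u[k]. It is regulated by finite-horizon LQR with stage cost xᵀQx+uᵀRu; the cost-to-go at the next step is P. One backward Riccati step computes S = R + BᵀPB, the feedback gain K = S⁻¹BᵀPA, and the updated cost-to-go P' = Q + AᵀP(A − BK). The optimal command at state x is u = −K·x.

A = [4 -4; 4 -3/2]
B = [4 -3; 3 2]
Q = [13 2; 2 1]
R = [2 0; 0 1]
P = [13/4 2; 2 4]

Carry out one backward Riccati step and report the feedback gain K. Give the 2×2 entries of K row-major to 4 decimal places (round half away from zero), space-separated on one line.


1.1562 -0.7257 0.2092 0.3444

BᵀP = [19.0000 20.0000; -5.7500 2.0000]
S = R + BᵀPB = [2 0; 0 1] + [136.0000 -17.0000; -17.0000 21.2500] = [138.0000 -17.0000; -17.0000 22.2500]
BᵀPA = [156.0000 -106.0000; -15.0000 20.0000]
K = S⁻¹·BᵀPA = [1.1562 -0.7257; 0.2092 0.3444]
A−BK = [0.0029 -0.0640; 0.1129 -0.0118]
AᵀP(A−BK) = [2.7697 -1.6265; -1.6265 1.1887]
P' = Q + AᵀP(A−BK) = [15.7697 0.3735; 0.3735 2.1887]
tr(P') = 17.9585


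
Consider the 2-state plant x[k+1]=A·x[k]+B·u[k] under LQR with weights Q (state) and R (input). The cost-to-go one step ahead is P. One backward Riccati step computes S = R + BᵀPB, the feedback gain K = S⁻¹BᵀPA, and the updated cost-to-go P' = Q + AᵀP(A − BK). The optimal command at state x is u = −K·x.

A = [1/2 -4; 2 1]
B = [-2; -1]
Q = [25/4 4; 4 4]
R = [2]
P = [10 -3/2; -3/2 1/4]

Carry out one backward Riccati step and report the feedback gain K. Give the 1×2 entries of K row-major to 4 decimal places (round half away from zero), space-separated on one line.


-0.1034 2.1172

BᵀP = [-18.5000 2.7500]
S = R + BᵀPB = [2] + [34.2500] = [36.2500]
BᵀPA = [-3.7500 76.7500]
K = S⁻¹·BᵀPA = [-0.1034 2.1172]
A−BK = [0.2931 0.2345; 1.8966 3.1172]
AᵀP(A−BK) = [0.1121 -0.3103; -0.3103 9.7517]
P' = Q + AᵀP(A−BK) = [6.3621 3.6897; 3.6897 13.7517]
tr(P') = 20.1138


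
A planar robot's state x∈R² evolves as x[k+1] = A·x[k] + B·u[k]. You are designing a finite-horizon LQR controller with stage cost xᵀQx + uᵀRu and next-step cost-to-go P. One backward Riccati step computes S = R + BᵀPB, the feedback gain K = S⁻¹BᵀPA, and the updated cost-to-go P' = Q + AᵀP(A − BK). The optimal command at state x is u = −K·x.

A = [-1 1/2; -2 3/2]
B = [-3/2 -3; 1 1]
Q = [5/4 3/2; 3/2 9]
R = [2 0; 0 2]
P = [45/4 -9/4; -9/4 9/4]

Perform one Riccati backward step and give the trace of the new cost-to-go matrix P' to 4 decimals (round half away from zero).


BᵀP = [-19.1250 5.6250; -36.0000 9.0000]
S = R + BᵀPB = [2 0; 0 2] + [34.3125 63.0000; 63.0000 117.0000] = [36.3125 63.0000; 63.0000 119.0000]
BᵀPA = [7.8750 -1.1250; 18.0000 -4.5000]
K = S⁻¹·BᵀPA = [-0.5590 0.4248; 0.4472 -0.2627]
A−BK = [-0.4969 0.3491; -1.8882 1.3379]
AᵀP(A−BK) = [7.6025 -5.3665; -5.3665 3.7957]
P' = Q + AᵀP(A−BK) = [8.8525 -3.8665; -3.8665 12.7957]
tr(P') = 21.6481

21.6481


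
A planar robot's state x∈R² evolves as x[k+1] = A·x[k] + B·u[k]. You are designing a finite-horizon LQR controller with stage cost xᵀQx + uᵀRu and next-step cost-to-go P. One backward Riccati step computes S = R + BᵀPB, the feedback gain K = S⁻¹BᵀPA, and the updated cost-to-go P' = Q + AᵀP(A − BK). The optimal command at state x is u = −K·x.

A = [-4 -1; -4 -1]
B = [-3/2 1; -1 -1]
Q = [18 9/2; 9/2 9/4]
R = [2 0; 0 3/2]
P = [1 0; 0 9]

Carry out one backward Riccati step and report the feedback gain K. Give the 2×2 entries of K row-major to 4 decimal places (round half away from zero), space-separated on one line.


2.5280 0.6320 1.1339 0.2835

BᵀP = [-1.5000 -9.0000; 1.0000 -9.0000]
S = R + BᵀPB = [2 0; 0 3/2] + [11.2500 7.5000; 7.5000 10.0000] = [13.2500 7.5000; 7.5000 11.5000]
BᵀPA = [42.0000 10.5000; 32.0000 8.0000]
K = S⁻¹·BᵀPA = [2.5280 0.6320; 1.1339 0.2835]
A−BK = [-1.3420 -0.3355; -0.3381 -0.0845]
AᵀP(A−BK) = [17.5397 4.3849; 4.3849 1.0962]
P' = Q + AᵀP(A−BK) = [35.5397 8.8849; 8.8849 3.3462]
tr(P') = 38.8859


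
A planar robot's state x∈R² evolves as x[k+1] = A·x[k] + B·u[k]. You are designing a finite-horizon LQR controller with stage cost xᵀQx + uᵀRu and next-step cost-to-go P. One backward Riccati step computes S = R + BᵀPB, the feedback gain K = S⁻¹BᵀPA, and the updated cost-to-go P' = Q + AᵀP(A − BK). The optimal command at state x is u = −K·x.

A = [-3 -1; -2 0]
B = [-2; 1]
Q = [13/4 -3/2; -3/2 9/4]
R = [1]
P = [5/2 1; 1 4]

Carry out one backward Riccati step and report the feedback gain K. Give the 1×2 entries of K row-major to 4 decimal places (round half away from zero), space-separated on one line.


0.7273 0.3636

BᵀP = [-4.0000 2.0000]
S = R + BᵀPB = [1] + [10.0000] = [11.0000]
BᵀPA = [8.0000 4.0000]
K = S⁻¹·BᵀPA = [0.7273 0.3636]
A−BK = [-1.5455 -0.2727; -2.7273 -0.3636]
AᵀP(A−BK) = [44.6818 6.5909; 6.5909 1.0455]
P' = Q + AᵀP(A−BK) = [47.9318 5.0909; 5.0909 3.2955]
tr(P') = 51.2273


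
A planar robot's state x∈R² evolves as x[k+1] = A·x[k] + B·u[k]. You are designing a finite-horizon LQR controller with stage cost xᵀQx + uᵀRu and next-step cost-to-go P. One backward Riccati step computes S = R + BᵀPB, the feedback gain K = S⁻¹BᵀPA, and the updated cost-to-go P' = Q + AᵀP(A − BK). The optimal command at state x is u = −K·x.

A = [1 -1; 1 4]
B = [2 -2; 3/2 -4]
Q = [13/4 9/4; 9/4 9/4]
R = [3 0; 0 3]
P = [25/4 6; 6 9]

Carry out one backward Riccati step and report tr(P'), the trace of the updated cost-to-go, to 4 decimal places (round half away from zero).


BᵀP = [21.5000 25.5000; -36.5000 -48.0000]
S = R + BᵀPB = [3 0; 0 3] + [81.2500 -145.0000; -145.0000 265.0000] = [84.2500 -145.0000; -145.0000 268.0000]
BᵀPA = [47.0000 80.5000; -84.5000 -155.5000]
K = S⁻¹·BᵀPA = [0.2210 -0.6264; -0.1957 -0.9192]
A−BK = [0.1665 -1.5854; -0.1144 1.2630]
AᵀP(A−BK) = [0.3240 -0.4760; -0.4760 9.7496]
P' = Q + AᵀP(A−BK) = [3.5740 1.7740; 1.7740 11.9996]
tr(P') = 15.5736

15.5736


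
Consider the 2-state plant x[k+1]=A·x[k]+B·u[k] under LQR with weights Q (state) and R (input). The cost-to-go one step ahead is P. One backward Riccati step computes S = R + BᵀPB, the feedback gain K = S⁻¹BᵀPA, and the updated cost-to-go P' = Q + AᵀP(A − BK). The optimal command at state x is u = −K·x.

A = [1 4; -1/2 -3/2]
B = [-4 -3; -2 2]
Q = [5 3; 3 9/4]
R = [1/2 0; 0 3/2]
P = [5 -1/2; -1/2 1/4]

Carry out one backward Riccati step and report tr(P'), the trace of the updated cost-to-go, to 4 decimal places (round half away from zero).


BᵀP = [-19.0000 1.5000; -16.0000 2.0000]
S = R + BᵀPB = [1/2 0; 0 3/2] + [73.0000 60.0000; 60.0000 52.0000] = [73.5000 60.0000; 60.0000 53.5000]
BᵀPA = [-19.7500 -78.2500; -17.0000 -67.0000]
K = S⁻¹·BᵀPA = [-0.1102 -0.5008; -0.1941 -0.6907]
A−BK = [-0.0233 -0.0752; -0.3322 -1.1200]
AᵀP(A−BK) = [0.0852 0.3050; 0.3050 1.0987]
P' = Q + AᵀP(A−BK) = [5.0852 3.3050; 3.3050 3.3487]
tr(P') = 8.4339

8.4339


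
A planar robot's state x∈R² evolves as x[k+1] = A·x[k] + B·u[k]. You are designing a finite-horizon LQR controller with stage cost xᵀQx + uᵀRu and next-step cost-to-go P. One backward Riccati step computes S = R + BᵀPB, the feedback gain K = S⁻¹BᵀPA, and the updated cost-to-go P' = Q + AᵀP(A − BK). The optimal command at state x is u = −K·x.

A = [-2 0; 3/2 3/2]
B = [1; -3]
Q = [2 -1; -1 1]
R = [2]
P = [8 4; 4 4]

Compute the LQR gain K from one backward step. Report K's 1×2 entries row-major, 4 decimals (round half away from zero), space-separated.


-0.1818 -0.5455

BᵀP = [-4.0000 -8.0000]
S = R + BᵀPB = [2] + [20.0000] = [22.0000]
BᵀPA = [-4.0000 -12.0000]
K = S⁻¹·BᵀPA = [-0.1818 -0.5455]
A−BK = [-1.8182 0.5455; 0.9545 -0.1364]
AᵀP(A−BK) = [16.2727 -5.1818; -5.1818 2.4545]
P' = Q + AᵀP(A−BK) = [18.2727 -6.1818; -6.1818 3.4545]
tr(P') = 21.7273


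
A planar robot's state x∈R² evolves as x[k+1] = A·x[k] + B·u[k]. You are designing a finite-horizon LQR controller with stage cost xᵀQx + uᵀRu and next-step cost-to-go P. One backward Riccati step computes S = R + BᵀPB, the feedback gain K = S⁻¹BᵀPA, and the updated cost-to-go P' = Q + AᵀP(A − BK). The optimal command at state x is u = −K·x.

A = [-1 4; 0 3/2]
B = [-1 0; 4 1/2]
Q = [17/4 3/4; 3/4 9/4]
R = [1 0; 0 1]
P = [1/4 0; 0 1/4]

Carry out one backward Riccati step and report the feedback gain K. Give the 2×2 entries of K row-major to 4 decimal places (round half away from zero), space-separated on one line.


0.0499 0.0821 -0.0235 0.1378

BᵀP = [-0.2500 1.0000; 0.0000 0.1250]
S = R + BᵀPB = [1 0; 0 1] + [4.2500 0.5000; 0.5000 0.0625] = [5.2500 0.5000; 0.5000 1.0625]
BᵀPA = [0.2500 0.5000; 0.0000 0.1875]
K = S⁻¹·BᵀPA = [0.0499 0.0821; -0.0235 0.1378]
A−BK = [-0.9501 4.0821; -0.1877 1.1026]
AᵀP(A−BK) = [0.2375 -1.0205; -1.0205 4.4956]
P' = Q + AᵀP(A−BK) = [4.4875 -0.2705; -0.2705 6.7456]
tr(P') = 11.2331


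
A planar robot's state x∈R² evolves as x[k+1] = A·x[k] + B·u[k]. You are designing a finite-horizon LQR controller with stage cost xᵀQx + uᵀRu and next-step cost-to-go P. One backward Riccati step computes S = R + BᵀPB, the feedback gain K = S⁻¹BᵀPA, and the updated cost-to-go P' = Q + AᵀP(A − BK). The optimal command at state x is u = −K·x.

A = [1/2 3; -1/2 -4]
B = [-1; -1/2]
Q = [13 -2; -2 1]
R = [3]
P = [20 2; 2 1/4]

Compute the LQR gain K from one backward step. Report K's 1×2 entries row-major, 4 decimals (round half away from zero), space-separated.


BᵀP = [-21.0000 -2.1250]
S = R + BᵀPB = [3] + [22.0625] = [25.0625]
BᵀPA = [-9.4375 -54.5000]
K = S⁻¹·BᵀPA = [-0.3766 -2.1746]
A−BK = [0.1234 0.8254; -0.6883 -5.0873]
AᵀP(A−BK) = [0.5087 2.9776; 2.9776 17.4863]
P' = Q + AᵀP(A−BK) = [13.5087 0.9776; 0.9776 18.4863]
tr(P') = 31.9950

-0.3766 -2.1746


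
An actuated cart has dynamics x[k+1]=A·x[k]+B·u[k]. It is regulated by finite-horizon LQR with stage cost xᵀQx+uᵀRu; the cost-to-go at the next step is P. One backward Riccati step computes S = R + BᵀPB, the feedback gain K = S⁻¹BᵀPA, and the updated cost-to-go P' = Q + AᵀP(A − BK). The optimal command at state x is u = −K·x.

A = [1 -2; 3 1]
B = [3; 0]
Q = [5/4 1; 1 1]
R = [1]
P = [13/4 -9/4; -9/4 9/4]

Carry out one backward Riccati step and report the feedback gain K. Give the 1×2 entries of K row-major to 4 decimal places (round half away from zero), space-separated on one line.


-0.3471 -0.8678

BᵀP = [9.7500 -6.7500]
S = R + BᵀPB = [1] + [29.2500] = [30.2500]
BᵀPA = [-10.5000 -26.2500]
K = S⁻¹·BᵀPA = [-0.3471 -0.8678]
A−BK = [2.0413 0.6033; 3.0000 1.0000]
AᵀP(A−BK) = [6.3554 2.3884; 2.3884 1.4711]
P' = Q + AᵀP(A−BK) = [7.6054 3.3884; 3.3884 2.4711]
tr(P') = 10.0764


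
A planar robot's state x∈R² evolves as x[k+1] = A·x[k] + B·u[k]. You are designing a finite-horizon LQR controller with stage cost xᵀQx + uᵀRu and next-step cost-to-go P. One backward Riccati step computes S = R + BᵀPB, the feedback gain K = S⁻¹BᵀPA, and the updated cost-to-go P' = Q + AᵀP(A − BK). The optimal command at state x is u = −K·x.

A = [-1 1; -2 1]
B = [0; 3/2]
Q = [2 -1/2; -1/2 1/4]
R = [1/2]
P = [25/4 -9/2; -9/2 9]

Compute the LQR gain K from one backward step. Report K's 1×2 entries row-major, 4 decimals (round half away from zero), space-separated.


-0.9759 0.3253

BᵀP = [-6.7500 13.5000]
S = R + BᵀPB = [1/2] + [20.2500] = [20.7500]
BᵀPA = [-20.2500 6.7500]
K = S⁻¹·BᵀPA = [-0.9759 0.3253]
A−BK = [-1.0000 1.0000; -0.5361 0.5120]
AᵀP(A−BK) = [4.4880 -4.1627; -4.1627 4.0542]
P' = Q + AᵀP(A−BK) = [6.4880 -4.6627; -4.6627 4.3042]
tr(P') = 10.7922
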